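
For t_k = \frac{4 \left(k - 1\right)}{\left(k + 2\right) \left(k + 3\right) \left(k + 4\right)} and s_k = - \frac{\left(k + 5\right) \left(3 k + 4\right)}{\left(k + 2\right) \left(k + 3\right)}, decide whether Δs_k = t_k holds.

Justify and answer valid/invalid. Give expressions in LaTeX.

Valid — Δs_k = t_k.

s_(k+1) = -(k + 6)*(3*k + 7)/((k + 3)*(k + 4))
s_(k+1) − s_k = 4*(k - 1)/(k**3 + 9*k**2 + 26*k + 24)
(s_(k+1) − s_k) − t_k = 0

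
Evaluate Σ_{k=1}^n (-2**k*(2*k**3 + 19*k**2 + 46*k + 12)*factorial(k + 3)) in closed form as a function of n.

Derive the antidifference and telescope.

S(n) = -2*2**n*n**2*factorial(n + 4) - 12*2**n*n*factorial(n + 4) - 2*2**n*factorial(n + 4) + 48

The ratio is 2*(2*k**4 + 33*k**3 + 190*k**2 + 439*k + 316)/(2*k**3 + 19*k**2 + 46*k + 12).
Factor: A=2*k + 8; B=1; C=k**3 + 19*k**2/2 + 23*k + 6.
Set up (2*k + 8)·f(k+1) − (1)·f(k) − (k**3 + 19*k**2/2 + 23*k + 6) = 0.
From deg A=1, deg B=0, deg C=3: d=2.
Coefficient equations give f(k) = (k**2 + 4*k - 4)/2.
Get s_k = R·t_k = -2**k*(k**2 + 4*k - 4)*factorial(k + 3) with R(k) = B(k−1)f(k)/C(k) = (k**2 + 4*k - 4)/(2*k**3 + 19*k**2 + 46*k + 12).
Check: Δs_k = -2**k*(2*k**3 + 19*k**2 + 46*k + 12)*factorial(k + 3). ✓
Evaluate: s_(n+1) = -2**(n + 1)*(n**2 + 6*n + 1)*factorial(n + 4); subtract s_(1) = -48 ⇒ S(n) = -2*2**n*n**2*factorial(n + 4) - 12*2**n*n*factorial(n + 4) - 2*2**n*factorial(n + 4) + 48.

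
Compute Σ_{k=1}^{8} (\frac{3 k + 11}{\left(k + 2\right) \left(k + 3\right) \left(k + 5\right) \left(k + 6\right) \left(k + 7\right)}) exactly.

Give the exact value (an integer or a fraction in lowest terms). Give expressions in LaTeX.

Σ = 26/3465

The ratio is (k + 2)*(k + 5)*(3*k + 14)/((k + 4)*(k + 8)*(3*k + 11)).
Take A(k)=k + 2, B(k)=k + 8, C(k)=k**2 + 23*k/3 + 44/3.
f must satisfy (k + 2)·f(k+1) − (k + 7)·f(k) = k**2 + 23*k/3 + 44/3.
Degrees (1,1,2) ⇒ d ≤ 5.
Solve for f: f(k) = k*(k + 3)*(k + 4)*(k**2 + 13*k + 52)/180 (degree 5 ≤ 5).
Get s_k = R·t_k = k*(k**2 + 13*k + 52)/(60*(k**3 + 13*k**2 + 52*k + 60)) with R(k) = B(k−1)f(k)/C(k) = k*(k + 3)*(k + 7)*(k**2 + 13*k + 52)/(60*(3*k + 11)).
s_(k+1) − s_k = (3*k + 11)/(k**5 + 23*k**4 + 203*k**3 + 853*k**2 + 1692*k + 1260) = t_k.
Evaluate s at k=9 and k=1: 5/308 and 11/1260; difference 26/3465.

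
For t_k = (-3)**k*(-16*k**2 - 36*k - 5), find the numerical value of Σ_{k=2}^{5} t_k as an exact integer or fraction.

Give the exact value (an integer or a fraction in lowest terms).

Σ = 115020

The ratio is 3*(-16*k**2 - 68*k - 57)/(16*k**2 + 36*k + 5).
Normal form (A,B,C) = (-3, 1, k**2 + 9*k/4 + 5/16).
Set up (-3)·f(k+1) − (1)·f(k) − (k**2 + 9*k/4 + 5/16) = 0.
From deg A=0, deg B=0, deg C=2: d=2.
Solve for f: f(k) = -(4*k**2 + 3*k - 4)/16 (degree 2 ≤ 2).
So s_k = (B(k−1)f/C)·t_k = (-(4*k**2 + 3*k - 4)/(16*k**2 + 36*k + 5))·t_k = (-3)**k*(4*k**2 + 3*k - 4).
Verify: (-3)**k*(-16*k**2 - 36*k - 5) matches t_k.
Σ_(k=2)^(5) t_k = s_(6) − s_(2) = 115182 − (162) = 115020.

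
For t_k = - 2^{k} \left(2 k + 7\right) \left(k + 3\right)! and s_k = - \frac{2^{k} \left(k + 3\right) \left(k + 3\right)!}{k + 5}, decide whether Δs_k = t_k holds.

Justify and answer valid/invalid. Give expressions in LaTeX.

s_(k+1) = -2**(k + 1)*(k + 4)*factorial(k + 4)/(k + 6)
s_(k+1) − s_k = -2**k*(2*k**3 + 25*k**2 + 103*k + 142)*factorial(k + 3)/((k + 5)*(k + 6))
(s_(k+1) − s_k) − t_k = 2**(k + 1)*(2*k**2 + 17*k + 34)*factorial(k + 3)/((k + 5)*(k + 6))

Invalid: residual \frac{2^{k + 1} \left(2 k^{2} + 17 k + 34\right) \left(k + 3\right)!}{\left(k + 5\right) \left(k + 6\right)} ≠ 0.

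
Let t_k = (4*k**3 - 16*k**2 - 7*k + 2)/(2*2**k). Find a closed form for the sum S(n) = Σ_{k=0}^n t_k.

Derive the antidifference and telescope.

The ratio is (4*k**3 - 4*k**2 - 27*k - 17)/(2*(4*k**3 - 16*k**2 - 7*k + 2)).
A = 1/2, B = 1, C = k**3 - 4*k**2 - 7*k/4 + 1/2.
Need (1/2)·f(k+1) − (1)·f(k) = k**3 - 4*k**2 - 7*k/4 + 1/2.
d = 3 from the (0,0,3) case.
Match coefficients ⇒ f(k) = -(4*k**3 - 4*k**2 - 3*k - 1)/2.
Get s_k = R·t_k = (-4*k**3 + 4*k**2 + 3*k + 1)/2**k with R(k) = B(k−1)f(k)/C(k) = -2*(4*k**3 - 4*k**2 - 3*k - 1)/(4*k**3 - 16*k**2 - 7*k + 2).
Check: Δs_k = (4*k**3 - 16*k**2 - 7*k + 2)/(2*2**k). ✓
Evaluate: s_(n+1) = 2**(-n - 1)*(-4*n**3 - 8*n**2 - n + 4); subtract s_(0) = 1 ⇒ S(n) = 2**(-n - 1)*(-2**(n + 1) - 4*n**3 - 8*n**2 - n + 4).

S(n) = 2**(-n - 1)*(-2**(n + 1) - 4*n**3 - 8*n**2 - n + 4)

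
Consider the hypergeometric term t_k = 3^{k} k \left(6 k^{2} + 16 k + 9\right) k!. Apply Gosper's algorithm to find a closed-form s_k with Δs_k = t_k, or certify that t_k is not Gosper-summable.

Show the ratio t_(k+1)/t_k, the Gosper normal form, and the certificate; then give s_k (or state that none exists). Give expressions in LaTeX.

s_k = 3^{k} \left(2 k^{2} - 3\right) k!

The ratio is (k + 1)**2*(48*k + 18*(k + 1)**2 + 75)/(k*(6*k**2 + 16*k + 9)).
Take A(k)=3*k + 3, B(k)=1, C(k)=k**3 + 8*k**2/3 + 3*k/2.
Key eq: (3*k + 3)·f(k+1) = (1)·f(k) + (k**3 + 8*k**2/3 + 3*k/2).
Degrees (1,0,3) ⇒ d ≤ 2.
A polynomial solution: f(k) = (2*k**2 - 3)/6.
Get s_k = R·t_k = 3**k*(2*k**2 - 3)*factorial(k) with R(k) = B(k−1)f(k)/C(k) = (2*k**2 - 3)/(k*(6*k**2 + 16*k + 9)).
s_(k+1) − s_k = 3**k*k*(6*k**2 + 16*k + 9)*factorial(k) = t_k.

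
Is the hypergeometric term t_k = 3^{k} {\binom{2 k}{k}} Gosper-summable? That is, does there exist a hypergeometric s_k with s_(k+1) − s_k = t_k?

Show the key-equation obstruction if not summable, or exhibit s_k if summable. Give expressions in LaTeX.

No — key equation has no polynomial f.

Compute t_(k+1)/t_k: get 6*(2*k + 1)/(k + 1).
Take A(k)=12*k + 6, B(k)=k + 1, C(k)=1.
Key eq: (12*k + 6)·f(k+1) = (k)·f(k) + (1).
d = -1 from the (1,1,0) case.
Bound -1 < 0, so the key equation has no polynomial solution.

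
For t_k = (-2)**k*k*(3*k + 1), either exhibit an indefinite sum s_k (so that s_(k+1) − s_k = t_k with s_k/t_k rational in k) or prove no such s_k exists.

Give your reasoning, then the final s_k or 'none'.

The ratio is -2*(k + 1)*(3*k + 4)/(k*(3*k + 1)).
A = -2, B = 1, C = k**2 + k/3.
f must satisfy (-2)·f(k+1) − (1)·f(k) = k**2 + k/3.
deg f ≤ 2 (via 0,0,2).
Coefficient equations give f(k) = -k*(k - 1)/3.
Then R = B(k−1)f/C = -(k - 1)/(3*k + 1), so s_k = R(k)·t_k = (-2)**k*k*(1 - k).
s_(k+1) − s_k = (-2)**k*k*(3*k + 1) = t_k.

s_k = (-2)**k*k*(1 - k)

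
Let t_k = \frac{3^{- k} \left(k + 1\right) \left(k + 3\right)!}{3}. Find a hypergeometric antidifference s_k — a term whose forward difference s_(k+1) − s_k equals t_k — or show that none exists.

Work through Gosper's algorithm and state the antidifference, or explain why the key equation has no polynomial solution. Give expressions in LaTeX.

s_k = 3^{- k} \left(k + 3\right)!

Step 1: r(k) = (k + 2)*(k + 4)/(3*(k + 1)).
Factor: A=k/3 + 4/3; B=1; C=k + 1.
Set up (k/3 + 4/3)·f(k+1) − (1)·f(k) − (k + 1) = 0.
d = 0 from the (1,0,1) case.
Coefficient equations give f(k) = 3.
Then R = B(k−1)f/C = 3/(k + 1), so s_k = R(k)·t_k = factorial(k + 3)/3**k.
Δs = (k + 1)*factorial(k + 3)/(3*3**k), as required.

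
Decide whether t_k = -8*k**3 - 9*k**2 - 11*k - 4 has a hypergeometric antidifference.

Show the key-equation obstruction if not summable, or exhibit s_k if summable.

Yes. s_k = k**2*(-2*k**2 + k - 3).

Ratio r(k) = (8*k**3 + 33*k**2 + 53*k + 32)/(8*k**3 + 9*k**2 + 11*k + 4).
Gosper form: A/B · C(k+1)/C(k) with A=1, B=1, C=k**3 + 9*k**2/8 + 11*k/8 + 1/2.
f must satisfy (1)·f(k+1) − (1)·f(k) = k**3 + 9*k**2/8 + 11*k/8 + 1/2.
Degrees (0,0,3) ⇒ d ≤ 4.
Solve for f: f(k) = k**2*(2*k**2 - k + 3)/8 (degree 4 ≤ 4).
So s_k = (B(k−1)f/C)·t_k = (k**2*(2*k**2 - k + 3)/(8*k**3 + 9*k**2 + 11*k + 4))·t_k = k**2*(-2*k**2 + k - 3).
Check: Δs_k = -8*k**3 - 9*k**2 - 11*k - 4. ✓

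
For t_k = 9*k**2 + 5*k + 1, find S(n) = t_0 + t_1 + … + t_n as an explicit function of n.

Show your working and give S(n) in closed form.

Compute t_(k+1)/t_k: get (9*k**2 + 23*k + 15)/(9*k**2 + 5*k + 1).
A = 1, B = 1, C = k**2 + 5*k/9 + 1/9.
Need (1)·f(k+1) − (1)·f(k) = k**2 + 5*k/9 + 1/9.
Degrees (0,0,2) ⇒ d ≤ 3.
Solve for f: f(k) = k**2*(3*k - 2)/9 (degree 3 ≤ 3).
R(k) = B(k−1)·f(k)/C(k) = k**2*(3*k - 2)/(9*k**2 + 5*k + 1); s_k = R·t_k = k**2*(3*k - 2).
s_(k+1) − s_k = 9*k**2 + 5*k + 1 = t_k.
Evaluate: s_(n+1) = 3*n**3 + 7*n**2 + 5*n + 1; subtract s_(0) = 0 ⇒ S(n) = 3*n**3 + 7*n**2 + 5*n + 1.

S(n) = 3*n**3 + 7*n**2 + 5*n + 1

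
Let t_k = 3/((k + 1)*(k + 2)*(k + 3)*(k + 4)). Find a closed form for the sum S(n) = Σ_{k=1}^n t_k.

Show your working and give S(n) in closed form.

Step 1: r(k) = (k + 1)/(k + 5).
Factor: A=k + 1; B=k + 5; C=1.
Solve (k + 1)·f(k+1) − (k + 4)·f(k) = 1.
From deg A=1, deg B=1, deg C=0: d=3.
Match coefficients ⇒ f(k) = k*(k**2 + 6*k + 11)/18.
Certificate R = B(k−1)f/C = k*(k + 4)*(k**2 + 6*k + 11)/18 gives s_k = k*(k**2 + 6*k + 11)/(6*(k + 1)*(k + 2)*(k + 3)).
Check: Δs_k = 3/(k**4 + 10*k**3 + 35*k**2 + 50*k + 24). ✓
Evaluate: s_(n+1) = (n**3 + 9*n**2 + 26*n + 18)/(6*(n**3 + 9*n**2 + 26*n + 24)); subtract s_(1) = 1/8 ⇒ S(n) = n*(n**2 + 9*n + 26)/(24*(n**3 + 9*n**2 + 26*n + 24)).

S(n) = n*(n**2 + 9*n + 26)/(24*(n**3 + 9*n**2 + 26*n + 24))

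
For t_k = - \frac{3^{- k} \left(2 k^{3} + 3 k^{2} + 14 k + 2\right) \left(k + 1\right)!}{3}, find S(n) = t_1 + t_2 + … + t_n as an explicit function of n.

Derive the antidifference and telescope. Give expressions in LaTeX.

The ratio is (2*k**4 + 13*k**3 + 44*k**2 + 73*k + 42)/(3*(2*k**3 + 3*k**2 + 14*k + 2)).
A = k/3 + 2/3, B = 1, C = k**3 + 3*k**2/2 + 7*k + 1.
Key eq: (k/3 + 2/3)·f(k+1) = (1)·f(k) + (k**3 + 3*k**2/2 + 7*k + 1).
d = 2 from the (1,0,3) case.
Solve for f: f(k) = 3*(2*k**2 + k + 4)/2 (degree 2 ≤ 2).
Then R = B(k−1)f/C = 3*(2*k**2 + k + 4)/(2*k**3 + 3*k**2 + 14*k + 2), so s_k = R(k)·t_k = -(2*k**2 + k + 4)*factorial(k + 1)/3**k.
Δs = -(2*k**3 + 3*k**2 + 14*k + 2)*factorial(k + 1)/(3*3**k), as required.
Evaluate: s_(n+1) = -3**(-n - 1)*(2*n**2 + 5*n + 7)*factorial(n + 2); subtract s_(1) = -14/3 ⇒ S(n) = 3**(-n - 1)*(14*3**n - 2*n**4*factorial(n) - 11*n**3*factorial(n) - 26*n**2*factorial(n) - 31*n*factorial(n) - 14*factorial(n)).

S(n) = 3^{- n - 1} \left(14 \cdot 3^{n} - 2 n^{4} n! - 11 n^{3} n! - 26 n^{2} n! - 31 n n! - 14 n!\right)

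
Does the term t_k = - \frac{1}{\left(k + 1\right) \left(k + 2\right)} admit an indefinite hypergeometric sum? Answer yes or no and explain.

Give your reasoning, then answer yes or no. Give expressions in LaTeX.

Yes. s_k = - \frac{k}{k + 1}.

t_(k+1)/t_k = (k + 1)/(k + 3).
Gosper form: A/B · C(k+1)/C(k) with A=k + 1, B=k + 3, C=1.
Set up (k + 1)·f(k+1) − (k + 2)·f(k) − (1) = 0.
Degrees (1,1,0) ⇒ d ≤ 1.
Coefficient equations give f(k) = k.
So s_k = (B(k−1)f/C)·t_k = (k*(k + 2))·t_k = -k/(k + 1).
s_(k+1) − s_k = -1/(k**2 + 3*k + 2) = t_k.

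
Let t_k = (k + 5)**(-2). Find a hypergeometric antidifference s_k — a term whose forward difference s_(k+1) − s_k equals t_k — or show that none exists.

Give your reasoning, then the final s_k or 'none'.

no hypergeometric antidifference exists

Ratio r(k) = (k + 5)**2/(k + 6)**2.
Normal form (A,B,C) = (k**2 + 10*k + 25, k**2 + 12*k + 36, 1).
f must satisfy (k**2 + 10*k + 25)·f(k+1) − (k**2 + 10*k + 25)·f(k) = 1.
Degrees (2,2,0) ⇒ d ≤ 0.
Generic f = c0 gives residual -1; -1 = 0 cannot hold, so t_k is not Gosper-summable.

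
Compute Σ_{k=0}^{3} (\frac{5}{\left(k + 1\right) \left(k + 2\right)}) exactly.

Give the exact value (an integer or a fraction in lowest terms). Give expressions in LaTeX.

Step 1: r(k) = (k + 1)/(k + 3).
A = k + 1, B = k + 3, C = 1.
Set up (k + 1)·f(k+1) − (k + 2)·f(k) − (1) = 0.
From deg A=1, deg B=1, deg C=0: d=1.
Match coefficients ⇒ f(k) = k.
Then R = B(k−1)f/C = k*(k + 2), so s_k = R(k)·t_k = 5*k/(k + 1).
s_(k+1) − s_k = 5/(k**2 + 3*k + 2) = t_k.
Evaluate s at k=4 and k=0: 4 and 0; difference 4.

Σ = 4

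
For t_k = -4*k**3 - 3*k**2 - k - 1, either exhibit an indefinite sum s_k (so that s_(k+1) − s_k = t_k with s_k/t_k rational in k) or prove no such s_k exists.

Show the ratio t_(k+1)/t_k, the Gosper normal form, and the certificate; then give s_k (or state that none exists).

Step 1: r(k) = (4*k**3 + 15*k**2 + 19*k + 9)/(4*k**3 + 3*k**2 + k + 1).
A = 1, B = 1, C = k**3 + 3*k**2/4 + k/4 + 1/4.
Need (1)·f(k+1) − (1)·f(k) = k**3 + 3*k**2/4 + k/4 + 1/4.
From deg A=0, deg B=0, deg C=3: d=4.
Coefficient equations give f(k) = k*(k**3 - k**2 + 1)/4.
So s_k = (B(k−1)f/C)·t_k = (k*(k**3 - k**2 + 1)/(4*k**3 + 3*k**2 + k + 1))·t_k = -k**4 + k**3 - k.
s_(k+1) − s_k = -4*k**3 - 3*k**2 - k - 1 = t_k.

s_k = -k**4 + k**3 - k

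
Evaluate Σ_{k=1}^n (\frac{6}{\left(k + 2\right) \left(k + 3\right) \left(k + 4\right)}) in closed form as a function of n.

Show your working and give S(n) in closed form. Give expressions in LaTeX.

Ratio r(k) = (k + 2)/(k + 5).
A = k + 2, B = k + 5, C = 1.
Set up (k + 2)·f(k+1) − (k + 4)·f(k) − (1) = 0.
From deg A=1, deg B=1, deg C=0: d=2.
Match coefficients ⇒ f(k) = k*(k + 5)/12.
So s_k = (B(k−1)f/C)·t_k = (k*(k + 4)*(k + 5)/12)·t_k = k*(k + 5)/(2*(k + 2)*(k + 3)).
Check: Δs_k = 6/(k**3 + 9*k**2 + 26*k + 24). ✓
Evaluate: s_(n+1) = (n**2 + 7*n + 6)/(2*(n**2 + 7*n + 12)); subtract s_(1) = 1/4 ⇒ S(n) = n*(n + 7)/(4*(n**2 + 7*n + 12)).

S(n) = \frac{n \left(n + 7\right)}{4 \left(n^{2} + 7 n + 12\right)}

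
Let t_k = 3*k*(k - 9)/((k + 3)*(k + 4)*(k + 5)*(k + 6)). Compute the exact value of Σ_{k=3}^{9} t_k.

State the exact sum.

Step 1: r(k) = (k - 8)*(k + 1)*(k + 3)/(k*(k - 9)*(k + 7)).
Normal form (A,B,C) = (k + 3, k + 7, k**2 - 9*k).
Key eq: (k + 3)·f(k+1) = (k + 6)·f(k) + (k**2 - 9*k).
deg f ≤ 3 (via 1,1,2).
Solve for f: f(k) = -k*(k - 1) (degree 2 ≤ 3).
Then R = B(k−1)f/C = -(k - 1)*(k + 6)/(k - 9), so s_k = R(k)·t_k = -3*k*(k - 1)/((k + 3)*(k + 4)*(k + 5)).
s_(k+1) − s_k = 3*k*(k - 9)/(k**4 + 18*k**3 + 119*k**2 + 342*k + 360) = t_k.
Evaluate s at k=10 and k=3: -9/91 and -3/56; difference -33/728.

Σ = -33/728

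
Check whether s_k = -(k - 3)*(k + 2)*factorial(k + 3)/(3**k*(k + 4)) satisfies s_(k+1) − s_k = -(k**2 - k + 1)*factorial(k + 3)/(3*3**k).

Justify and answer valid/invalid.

s_(k+1) = -(k - 2)*(k + 3)*factorial(k + 4)/(3*3**k*(k + 5))
s_(k+1) − s_k = -(k**4 + 6*k**3 + 6*k**2 + k - 6)*factorial(k + 3)/(3*3**k*(k + 4)*(k + 5))
(s_(k+1) − s_k) − t_k = 2*(k**3 + 3*k**2 - 6*k + 13)*factorial(k + 3)/(3*3**k*(k + 4)*(k + 5))

Invalid: residual 2*(k**3 + 3*k**2 - 6*k + 13)*factorial(k + 3)/(3*3**k*(k + 4)*(k + 5)) ≠ 0.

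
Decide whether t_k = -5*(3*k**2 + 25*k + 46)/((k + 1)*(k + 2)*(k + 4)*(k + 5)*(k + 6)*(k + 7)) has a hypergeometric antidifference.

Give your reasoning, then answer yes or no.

Yes. s_k = 5*k*(-k**2 - 11*k - 34)/(24*(k**3 + 11*k**2 + 34*k + 24)).

Ratio r(k) = (k + 1)*(k + 4)*(25*k + 3*(k + 1)**2 + 71)/((k + 3)*(k + 8)*(3*k**2 + 25*k + 46)).
A = k + 1, B = k + 8, C = k**3 + 34*k**2/3 + 121*k/3 + 46.
Solve (k + 1)·f(k+1) − (k + 7)·f(k) = k**3 + 34*k**2/3 + 121*k/3 + 46.
Degrees (1,1,3) ⇒ d ≤ 6.
Solving with deg f ≤ 6: f(k) = k*(k + 2)*(k + 3)*(k + 5)*(k**2 + 11*k + 34)/72.
So s_k = (B(k−1)f/C)·t_k = (k*(k + 2)*(k + 5)*(k + 7)*(k**2 + 11*k + 34)/(24*(3*k**2 + 25*k + 46)))·t_k = 5*k*(-k**2 - 11*k - 34)/(24*(k**3 + 11*k**2 + 34*k + 24)).
s_(k+1) − s_k = 5*(-3*k**2 - 25*k - 46)/(k**6 + 25*k**5 + 247*k**4 + 1219*k**3 + 3112*k**2 + 3796*k + 1680) = t_k.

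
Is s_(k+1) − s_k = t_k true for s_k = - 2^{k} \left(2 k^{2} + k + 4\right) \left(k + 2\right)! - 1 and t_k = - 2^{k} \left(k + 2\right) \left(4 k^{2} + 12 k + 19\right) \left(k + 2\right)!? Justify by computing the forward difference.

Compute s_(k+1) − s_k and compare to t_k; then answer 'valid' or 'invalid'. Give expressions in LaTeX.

s_(k+1) = -2**(k + 1)*(k + 2*(k + 1)**2 + 5)*factorial(k + 3) - 1
s_(k+1) − s_k = -2**k*(k + 2)*(4*k**2 + 12*k + 19)*factorial(k + 2)
(s_(k+1) − s_k) − t_k = 0

valid; difference matches t_k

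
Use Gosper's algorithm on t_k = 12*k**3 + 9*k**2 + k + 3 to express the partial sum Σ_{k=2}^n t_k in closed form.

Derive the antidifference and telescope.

Step 1: r(k) = (12*k**3 + 45*k**2 + 55*k + 25)/(12*k**3 + 9*k**2 + k + 3).
Gosper form: A/B · C(k+1)/C(k) with A=1, B=1, C=k**3 + 3*k**2/4 + k/12 + 1/4.
Key eq: (1)·f(k+1) = (1)·f(k) + (k**3 + 3*k**2/4 + k/12 + 1/4).
Degrees (0,0,3) ⇒ d ≤ 4.
Solving with deg f ≤ 4: f(k) = k*(3*k**3 - 3*k**2 - k + 4)/12.
Then R = B(k−1)f/C = k*(3*k**3 - 3*k**2 - k + 4)/(12*k**3 + 9*k**2 + k + 3), so s_k = R(k)·t_k = k*(3*k**3 - 3*k**2 - k + 4).
Check: Δs_k = 12*k**3 + 9*k**2 + k + 3. ✓
Σ_(k=2)^n t_k = s_(n+1) − s_(2) = (3*n**4 + 9*n**3 + 8*n**2 + 5*n + 3) − (28), i.e. 3*n**4 + 9*n**3 + 8*n**2 + 5*n - 25.

S(n) = 3*n**4 + 9*n**3 + 8*n**2 + 5*n - 25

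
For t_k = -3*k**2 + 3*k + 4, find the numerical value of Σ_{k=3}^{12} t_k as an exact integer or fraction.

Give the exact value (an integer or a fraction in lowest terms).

Compute t_(k+1)/t_k: get (3*k**2 + 3*k - 4)/(3*k**2 - 3*k - 4).
A = 1, B = 1, C = k**2 - k - 4/3.
f must satisfy (1)·f(k+1) − (1)·f(k) = k**2 - k - 4/3.
d = 3 from the (0,0,2) case.
Solve for f: f(k) = k*(k**2 - 3*k - 2)/3 (degree 3 ≤ 3).
R(k) = B(k−1)·f(k)/C(k) = k*(k**2 - 3*k - 2)/(3*k**2 - 3*k - 4); s_k = R·t_k = k*(-k**2 + 3*k + 2).
Δs = -3*k**2 + 3*k + 4, as required.
Evaluate s at k=13 and k=3: -1664 and 6; difference -1670.

Σ = -1670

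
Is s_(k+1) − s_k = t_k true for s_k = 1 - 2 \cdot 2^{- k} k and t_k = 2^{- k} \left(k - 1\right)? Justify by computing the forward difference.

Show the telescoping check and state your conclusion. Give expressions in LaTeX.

valid; difference matches t_k

s_(k+1) = (2**k - k - 1)/2**k
s_(k+1) − s_k = (k - 1)/2**k
(s_(k+1) − s_k) − t_k = 0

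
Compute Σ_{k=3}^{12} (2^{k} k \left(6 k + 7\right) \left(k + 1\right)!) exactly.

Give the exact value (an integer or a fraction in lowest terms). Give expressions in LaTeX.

t_(k+1)/t_k = 2*(k + 1)*(k + 2)*(6*k + 13)/(k*(6*k + 7)).
Gosper form: A/B · C(k+1)/C(k) with A=2*k + 4, B=1, C=k**2 + 7*k/6.
Set up (2*k + 4)·f(k+1) − (1)·f(k) − (k**2 + 7*k/6) = 0.
From deg A=1, deg B=0, deg C=2: d=1.
Solve for f: f(k) = (3*k - 4)/6 (degree 1 ≤ 1).
R(k) = B(k−1)·f(k)/C(k) = (3*k - 4)/(k*(6*k + 7)); s_k = R·t_k = 2**k*(3*k - 4)*factorial(k + 1).
Verify: 2**k*k*(6*k + 7)*factorial(k + 1) matches t_k.
Sum = s_(13) − s_(3); s_(13) = 24995759652864000, s_(3) = 960 ⇒ 24995759652863040.

Σ = 24995759652863040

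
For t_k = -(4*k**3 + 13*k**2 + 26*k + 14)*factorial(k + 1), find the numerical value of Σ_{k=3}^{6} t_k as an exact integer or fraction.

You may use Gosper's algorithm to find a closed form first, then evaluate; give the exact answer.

Ratio r(k) = (4*k**4 + 33*k**3 + 114*k**2 + 185*k + 114)/(4*k**3 + 13*k**2 + 26*k + 14).
Normal form (A,B,C) = (k + 2, 1, k**3 + 13*k**2/4 + 13*k/2 + 7/2).
Set up (k + 2)·f(k+1) − (1)·f(k) − (k**3 + 13*k**2/4 + 13*k/2 + 7/2) = 0.
Degrees (1,0,3) ⇒ d ≤ 2.
Solving with deg f ≤ 2: f(k) = (4*k**2 + k + 4)/4.
R(k) = B(k−1)·f(k)/C(k) = (4*k**2 + k + 4)/(4*k**3 + 13*k**2 + 26*k + 14); s_k = R·t_k = -(4*k**2 + k + 4)*factorial(k + 1).
Verify: -(4*k**3 + 13*k**2 + 26*k + 14)*factorial(k + 1) matches t_k.
Sum = s_(7) − s_(3); s_(7) = -8346240, s_(3) = -1032 ⇒ -8345208.

Σ = -8345208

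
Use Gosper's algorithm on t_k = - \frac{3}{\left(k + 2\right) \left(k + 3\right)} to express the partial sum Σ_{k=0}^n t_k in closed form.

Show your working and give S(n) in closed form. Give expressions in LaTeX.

Ratio r(k) = (k + 2)/(k + 4).
Factor: A=k + 2; B=k + 4; C=1.
f must satisfy (k + 2)·f(k+1) − (k + 3)·f(k) = 1.
d = 1 from the (1,1,0) case.
Match coefficients ⇒ f(k) = k/2.
Certificate R = B(k−1)f/C = k*(k + 3)/2 gives s_k = -3*k/(2*k + 4).
Verify: -3/(k**2 + 5*k + 6) matches t_k.
Σ_(k=0)^n t_k = s_(n+1) − s_(0) = (3*(-n - 1)/(2*(n + 3))) − (0), i.e. 3*(-n - 1)/(2*(n + 3)).

S(n) = \frac{3 \left(- n - 1\right)}{2 \left(n + 3\right)}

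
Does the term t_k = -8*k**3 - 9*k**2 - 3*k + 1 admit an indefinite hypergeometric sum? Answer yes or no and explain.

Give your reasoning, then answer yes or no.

Yes. s_k = k*(-2*k**3 + k**2 + k + 1).

The ratio is (8*k**3 + 33*k**2 + 45*k + 19)/(8*k**3 + 9*k**2 + 3*k - 1).
So A=1 and B=1, with C=k**3 + 9*k**2/8 + 3*k/8 - 1/8.
f must satisfy (1)·f(k+1) − (1)·f(k) = k**3 + 9*k**2/8 + 3*k/8 - 1/8.
deg f ≤ 4 (via 0,0,3).
A polynomial solution: f(k) = k*(2*k**3 - k**2 - k - 1)/8.
R(k) = B(k−1)·f(k)/C(k) = k*(2*k**3 - k**2 - k - 1)/(8*k**3 + 9*k**2 + 3*k - 1); s_k = R·t_k = k*(-2*k**3 + k**2 + k + 1).
s_(k+1) − s_k = -8*k**3 - 9*k**2 - 3*k + 1 = t_k.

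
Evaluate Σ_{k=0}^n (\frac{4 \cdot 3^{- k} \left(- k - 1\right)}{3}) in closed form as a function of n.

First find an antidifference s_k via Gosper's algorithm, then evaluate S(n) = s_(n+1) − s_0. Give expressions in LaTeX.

S(n) = 3^{- n - 1} \left(- 3^{n + 2} + 2 n + 5\right)

Ratio r(k) = (k + 2)/(3*(k + 1)).
Factor: A=1/3; B=1; C=k + 1.
Solve (1/3)·f(k+1) − (1)·f(k) = k + 1.
d = 1 from the (0,0,1) case.
A polynomial solution: f(k) = -3*(2*k + 3)/4.
Certificate R = B(k−1)f/C = -3*(2*k + 3)/(4*(k + 1)) gives s_k = (2*k + 3)/3**k.
Check: Δs_k = 4*(-k - 1)/(3*3**k). ✓
Telescope: S(n) = s_(n+1) − s_(0) = 3**(-n - 1)*(2*n + 5) − (3) = 3**(-n - 1)*(-3**(n + 2) + 2*n + 5).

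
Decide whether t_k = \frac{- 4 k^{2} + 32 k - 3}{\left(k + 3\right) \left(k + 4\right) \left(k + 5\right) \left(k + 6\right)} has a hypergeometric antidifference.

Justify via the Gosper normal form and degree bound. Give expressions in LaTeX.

Yes. s_k = \frac{k \left(- k^{2} + 68 k - 87\right)}{20 \left(k + 3\right) \left(k + 4\right) \left(k + 5\right)}.

t_(k+1)/t_k = -(k + 3)*(32*k - 4*(k + 1)**2 + 29)/((k + 7)*(4*k**2 - 32*k + 3)).
A = k + 3, B = k + 7, C = k**2 - 8*k + 3/4.
Need (k + 3)·f(k+1) − (k + 6)·f(k) = k**2 - 8*k + 3/4.
Degrees (1,1,2) ⇒ d ≤ 3.
Solve for f: f(k) = k*(k**2 - 68*k + 87)/80 (degree 3 ≤ 3).
R(k) = B(k−1)·f(k)/C(k) = k*(k + 6)*(k**2 - 68*k + 87)/(20*(4*k**2 - 32*k + 3)); s_k = R·t_k = k*(-k**2 + 68*k - 87)/(20*(k + 3)*(k + 4)*(k + 5)).
Verify: (-4*k**2 + 32*k - 3)/(k**4 + 18*k**3 + 119*k**2 + 342*k + 360) matches t_k.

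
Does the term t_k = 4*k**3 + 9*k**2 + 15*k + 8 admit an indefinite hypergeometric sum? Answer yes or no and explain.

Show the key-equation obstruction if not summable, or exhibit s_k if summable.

The ratio is (4*k**3 + 21*k**2 + 45*k + 36)/(4*k**3 + 9*k**2 + 15*k + 8).
A = 1, B = 1, C = k**3 + 9*k**2/4 + 15*k/4 + 2.
Need (1)·f(k+1) − (1)·f(k) = k**3 + 9*k**2/4 + 15*k/4 + 2.
d = 4 from the (0,0,3) case.
Solve for f: f(k) = k*(k**3 + k**2 + 4*k + 2)/4 (degree 4 ≤ 4).
Certificate R = B(k−1)f/C = k*(k**3 + k**2 + 4*k + 2)/(4*k**3 + 9*k**2 + 15*k + 8) gives s_k = k*(k**3 + k**2 + 4*k + 2).
Δs = 4*k**3 + 9*k**2 + 15*k + 8, as required.

Yes. s_k = k*(k**3 + k**2 + 4*k + 2).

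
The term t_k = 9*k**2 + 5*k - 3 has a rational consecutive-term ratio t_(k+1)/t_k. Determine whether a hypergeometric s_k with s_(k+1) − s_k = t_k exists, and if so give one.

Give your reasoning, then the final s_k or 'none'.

s_k = k*(3*k**2 - 2*k - 4)

The ratio is (9*k**2 + 23*k + 11)/(9*k**2 + 5*k - 3).
Normal form (A,B,C) = (1, 1, k**2 + 5*k/9 - 1/3).
Solve (1)·f(k+1) − (1)·f(k) = k**2 + 5*k/9 - 1/3.
Bound: deg f ≤ 3.
Coefficient equations give f(k) = k*(3*k**2 - 2*k - 4)/9.
So s_k = (B(k−1)f/C)·t_k = (k*(3*k**2 - 2*k - 4)/(9*k**2 + 5*k - 3))·t_k = k*(3*k**2 - 2*k - 4).
Δs = 9*k**2 + 5*k - 3, as required.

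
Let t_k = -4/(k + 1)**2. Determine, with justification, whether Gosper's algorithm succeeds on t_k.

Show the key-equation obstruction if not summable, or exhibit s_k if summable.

No — key equation has no polynomial f.

Step 1: r(k) = (k + 1)**2/(k + 2)**2.
A = k**2 + 2*k + 1, B = k**2 + 4*k + 4, C = 1.
Solve (k**2 + 2*k + 1)·f(k+1) − (k**2 + 2*k + 1)·f(k) = 1.
Bound: deg f ≤ 0.
f = c0 ⇒ A·f(k+1) − B(k−1)·f(k) − C = -1. The system {-1 = 0} is inconsistent; no antidifference.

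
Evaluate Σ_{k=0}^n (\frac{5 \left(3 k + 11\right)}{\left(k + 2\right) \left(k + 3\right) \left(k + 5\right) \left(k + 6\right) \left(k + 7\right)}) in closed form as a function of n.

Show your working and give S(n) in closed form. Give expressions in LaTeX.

S(n) = \frac{n^{3} + 16 n^{2} + 81 n + 66}{12 \left(n^{3} + 16 n^{2} + 81 n + 126\right)}

r(k) = (k + 2)*(k + 5)*(3*k + 14)/((k + 4)*(k + 8)*(3*k + 11)) after simplifying.
Normal form (A,B,C) = (k + 2, k + 8, k**2 + 23*k/3 + 44/3).
f must satisfy (k + 2)·f(k+1) − (k + 7)·f(k) = k**2 + 23*k/3 + 44/3.
d = 5 from the (1,1,2) case.
Match coefficients ⇒ f(k) = k*(k + 3)*(k + 4)*(k**2 + 13*k + 52)/180.
Then R = B(k−1)f/C = k*(k + 3)*(k + 7)*(k**2 + 13*k + 52)/(60*(3*k + 11)), so s_k = R(k)·t_k = k*(k**2 + 13*k + 52)/(12*(k**3 + 13*k**2 + 52*k + 60)).
Δs = 5*(3*k + 11)/(k**5 + 23*k**4 + 203*k**3 + 853*k**2 + 1692*k + 1260), as required.
s_(n+1) = (n**3 + 16*n**2 + 81*n + 66)/(12*(n**3 + 16*n**2 + 81*n + 126)) and s_(0) = 0, so S(n) = (n**3 + 16*n**2 + 81*n + 66)/(12*(n**3 + 16*n**2 + 81*n + 126)).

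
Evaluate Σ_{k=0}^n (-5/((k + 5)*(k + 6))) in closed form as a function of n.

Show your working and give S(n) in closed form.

S(n) = (-n - 1)/(n + 6)

r(k) = (k + 5)/(k + 7) after simplifying.
Factor: A=k + 5; B=k + 7; C=1.
Set up (k + 5)·f(k+1) − (k + 6)·f(k) − (1) = 0.
d = 1 from the (1,1,0) case.
Solving with deg f ≤ 1: f(k) = k/5.
So s_k = (B(k−1)f/C)·t_k = (k*(k + 6)/5)·t_k = -k/(k + 5).
Δs = -5/(k**2 + 11*k + 30), as required.
s_(n+1) = (-n - 1)/(n + 6) and s_(0) = 0, so S(n) = (-n - 1)/(n + 6).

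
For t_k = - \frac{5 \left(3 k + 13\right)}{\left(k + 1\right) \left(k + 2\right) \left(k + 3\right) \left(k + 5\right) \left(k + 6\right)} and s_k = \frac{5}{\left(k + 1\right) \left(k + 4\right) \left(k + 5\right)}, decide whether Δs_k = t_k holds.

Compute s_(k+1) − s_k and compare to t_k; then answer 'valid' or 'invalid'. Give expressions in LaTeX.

s_(k+1) = 5/((k + 2)*(k + 5)*(k + 6))
s_(k+1) − s_k = 5*(-3*k - 8)/(k**5 + 18*k**4 + 121*k**3 + 372*k**2 + 508*k + 240)
(s_(k+1) − s_k) − t_k = 20*(2*k + 7)/(k**6 + 21*k**5 + 175*k**4 + 735*k**3 + 1624*k**2 + 1764*k + 720)

Invalid: residual \frac{20 \left(2 k + 7\right)}{k^{6} + 21 k^{5} + 175 k^{4} + 735 k^{3} + 1624 k^{2} + 1764 k + 720} ≠ 0.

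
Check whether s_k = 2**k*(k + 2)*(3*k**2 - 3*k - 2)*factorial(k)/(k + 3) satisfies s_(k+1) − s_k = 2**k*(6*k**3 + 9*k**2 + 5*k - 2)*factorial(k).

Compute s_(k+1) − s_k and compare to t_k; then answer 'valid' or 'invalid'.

Invalid: residual -2**k*(6*k**4 + 27*k**3 + 29*k**2 + 16*k - 4)*factorial(k)/((k + 3)*(k + 4)) ≠ 0.

s_(k+1) = 2**(k + 1)*(k + 3)*(3*k**2 + 3*k - 2)*factorial(k + 1)/(k + 4)
s_(k+1) − s_k = 2**k*(6*k**5 + 45*k**4 + 113*k**3 + 112*k**2 + 30*k - 20)*factorial(k)/((k + 3)*(k + 4))
(s_(k+1) − s_k) − t_k = -2**k*(6*k**4 + 27*k**3 + 29*k**2 + 16*k - 4)*factorial(k)/((k + 3)*(k + 4))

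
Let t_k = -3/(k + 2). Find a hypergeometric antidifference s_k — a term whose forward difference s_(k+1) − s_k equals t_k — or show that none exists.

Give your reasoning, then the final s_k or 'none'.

no hypergeometric antidifference exists

Step 1: r(k) = (k + 2)/(k + 3).
So A=k + 2 and B=k + 3, with C=1.
f must satisfy (k + 2)·f(k+1) − (k + 2)·f(k) = 1.
d = 0 from the (1,1,0) case.
f = c0 ⇒ A·f(k+1) − B(k−1)·f(k) − C = -1. The system {-1 = 0} is inconsistent; no antidifference.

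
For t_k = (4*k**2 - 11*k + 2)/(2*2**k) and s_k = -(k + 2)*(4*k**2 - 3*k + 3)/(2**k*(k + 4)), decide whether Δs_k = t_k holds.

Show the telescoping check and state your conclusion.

Invalid: residual (-4*k**3 - 13*k**2 + 48*k - 14)/(2**k*(k**2 + 9*k + 20)) ≠ 0.

s_(k+1) = (k + 3)*(3*k - 4*(k + 1)**2)/(2*2**k*(k + 5))
s_(k+1) − s_k = (4*k**4 + 17*k**3 - 43*k**2 - 106*k + 12)/(2*2**k*(k**2 + 9*k + 20))
(s_(k+1) − s_k) − t_k = (-4*k**3 - 13*k**2 + 48*k - 14)/(2**k*(k**2 + 9*k + 20))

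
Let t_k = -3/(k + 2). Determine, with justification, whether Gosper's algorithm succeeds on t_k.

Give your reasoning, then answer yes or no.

No — t_k has no hypergeometric antidifference.

Ratio r(k) = (k + 2)/(k + 3).
Normal form (A,B,C) = (k + 2, k + 3, 1).
Key eq: (k + 2)·f(k+1) = (k + 2)·f(k) + (1).
Bound: deg f ≤ 0.
Put f(k) = c0: A·f(k+1) − B(k−1)·f(k) − C = -1; need -1 = 0 — inconsistent ⇒ no f, not summable.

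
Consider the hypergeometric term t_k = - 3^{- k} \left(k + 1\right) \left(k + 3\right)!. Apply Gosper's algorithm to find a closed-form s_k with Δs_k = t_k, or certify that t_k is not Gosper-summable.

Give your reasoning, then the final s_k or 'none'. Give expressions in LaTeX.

s_k = - 3^{1 - k} \left(k + 3\right)!

Step 1: r(k) = (k + 2)*(k + 4)/(3*(k + 1)).
Normal form (A,B,C) = (k/3 + 4/3, 1, k + 1).
f must satisfy (k/3 + 4/3)·f(k+1) − (1)·f(k) = k + 1.
Bound: deg f ≤ 0.
Match coefficients ⇒ f(k) = 3.
Then R = B(k−1)f/C = 3/(k + 1), so s_k = R(k)·t_k = -3**(1 - k)*factorial(k + 3).
Check: Δs_k = -(k + 1)*factorial(k + 3)/3**k. ✓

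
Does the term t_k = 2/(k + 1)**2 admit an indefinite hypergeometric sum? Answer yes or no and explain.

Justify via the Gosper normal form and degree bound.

Ratio r(k) = (k + 1)**2/(k + 2)**2.
So A=k**2 + 2*k + 1 and B=k**2 + 4*k + 4, with C=1.
Solve (k**2 + 2*k + 1)·f(k+1) − (k**2 + 2*k + 1)·f(k) = 1.
deg f ≤ 0 (via 2,2,0).
f = c0 ⇒ A·f(k+1) − B(k−1)·f(k) − C = -1. The system {-1 = 0} is inconsistent; no antidifference.

No — t_k has no hypergeometric antidifference.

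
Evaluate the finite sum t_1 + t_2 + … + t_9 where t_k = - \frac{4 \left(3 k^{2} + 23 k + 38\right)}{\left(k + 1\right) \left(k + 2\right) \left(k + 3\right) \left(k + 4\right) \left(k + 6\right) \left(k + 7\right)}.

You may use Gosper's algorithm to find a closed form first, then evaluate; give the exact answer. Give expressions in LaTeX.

Compute t_(k+1)/t_k: get (k + 1)*(k + 6)*(23*k + 3*(k + 1)**2 + 61)/((k + 5)*(k + 8)*(3*k**2 + 23*k + 38)).
A = k + 1, B = k + 8, C = k**3 + 38*k**2/3 + 51*k + 190/3.
Solve (k + 1)·f(k+1) − (k + 7)·f(k) = k**3 + 38*k**2/3 + 51*k + 190/3.
From deg A=1, deg B=1, deg C=3: d=6.
Match coefficients ⇒ f(k) = k*(k + 2)*(k + 4)*(k + 5)*(k**2 + 10*k + 27)/54.
So s_k = (B(k−1)f/C)·t_k = (k*(k + 2)*(k + 4)*(k + 7)*(k**2 + 10*k + 27)/(18*(3*k**2 + 23*k + 38)))·t_k = 2*k*(-k**2 - 10*k - 27)/(9*(k**3 + 10*k**2 + 27*k + 18)).
Δs = 4*(-3*k**2 - 23*k - 38)/(k**6 + 23*k**5 + 207*k**4 + 925*k**3 + 2144*k**2 + 2412*k + 1008), as required.
Σ_(k=1)^(9) t_k = s_(10) − s_(1) = -1135/5148 − (-19/126) = -279/4004.

Σ = -279/4004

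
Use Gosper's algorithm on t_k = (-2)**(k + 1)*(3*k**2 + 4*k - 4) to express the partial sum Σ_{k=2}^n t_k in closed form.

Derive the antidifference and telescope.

S(n) = -4*(-2)**n*n**2 - 8*(-2)**n*n + 4*(-2)**n - 16

Compute t_(k+1)/t_k: get 2*(-4*k - 3*(k + 1)**2)/(3*k**2 + 4*k - 4).
A = -2, B = 1, C = k**2 + 4*k/3 - 4/3.
f must satisfy (-2)·f(k+1) − (1)·f(k) = k**2 + 4*k/3 - 4/3.
d = 2 from the (0,0,2) case.
Coefficient equations give f(k) = -(k**2 - 2)/3.
R(k) = B(k−1)·f(k)/C(k) = -(k**2 - 2)/((k + 2)*(3*k - 2)); s_k = R·t_k = (-2)**(k + 1)*(2 - k**2).
Verify: (-2)**(k + 1)*(3*k**2 + 4*k - 4) matches t_k.
s_(n+1) = (-2)**(n + 2)*(-n**2 - 2*n + 1) and s_(2) = 16, so S(n) = -4*(-2)**n*n**2 - 8*(-2)**n*n + 4*(-2)**n - 16.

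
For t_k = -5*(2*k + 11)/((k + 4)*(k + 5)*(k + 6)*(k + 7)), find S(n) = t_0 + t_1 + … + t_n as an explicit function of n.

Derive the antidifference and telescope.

Ratio r(k) = (k + 4)*(2*k + 13)/((k + 8)*(2*k + 11)).
Gosper form: A/B · C(k+1)/C(k) with A=k + 4, B=k + 8, C=k + 11/2.
f must satisfy (k + 4)·f(k+1) − (k + 7)·f(k) = k + 11/2.
deg f ≤ 3 (via 1,1,1).
Solving with deg f ≤ 3: f(k) = k*(k + 5)*(k + 10)/48.
So s_k = (B(k−1)f/C)·t_k = (k*(k + 5)*(k + 7)*(k + 10)/(24*(2*k + 11)))·t_k = 5*k*(-k - 10)/(24*(k**2 + 10*k + 24)).
Δs = 5*(-2*k - 11)/(k**4 + 22*k**3 + 179*k**2 + 638*k + 840), as required.
Σ_(k=0)^n t_k = s_(n+1) − s_(0) = (5*(-n**2 - 12*n - 11)/(24*(n**2 + 12*n + 35))) − (0), i.e. 5*(-n**2 - 12*n - 11)/(24*(n**2 + 12*n + 35)).

S(n) = 5*(-n**2 - 12*n - 11)/(24*(n**2 + 12*n + 35))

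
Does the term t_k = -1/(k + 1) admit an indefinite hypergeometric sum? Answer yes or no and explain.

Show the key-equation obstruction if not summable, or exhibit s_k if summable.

No. Not Gosper-summable.

Compute t_(k+1)/t_k: get (k + 1)/(k + 2).
Normal form (A,B,C) = (k + 1, k + 2, 1).
Set up (k + 1)·f(k+1) − (k + 1)·f(k) − (1) = 0.
Bound: deg f ≤ 0.
Put f(k) = c0: A·f(k+1) − B(k−1)·f(k) − C = -1; need -1 = 0 — inconsistent ⇒ no f, not summable.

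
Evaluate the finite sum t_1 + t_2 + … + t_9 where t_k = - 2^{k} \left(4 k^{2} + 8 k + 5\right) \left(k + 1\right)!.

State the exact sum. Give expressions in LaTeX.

Step 1: r(k) = 2*(4*k**3 + 24*k**2 + 49*k + 34)/(4*k**2 + 8*k + 5).
Normal form (A,B,C) = (2*k + 4, 1, k**2 + 2*k + 5/4).
Set up (2*k + 4)·f(k+1) − (1)·f(k) − (k**2 + 2*k + 5/4) = 0.
d = 1 from the (1,0,2) case.
A polynomial solution: f(k) = (2*k - 1)/4.
Get s_k = R·t_k = -2**k*(2*k - 1)*factorial(k + 1) with R(k) = B(k−1)f(k)/C(k) = (2*k - 1)/(4*k**2 + 8*k + 5).
Check: Δs_k = -2**k*(4*k**2 + 8*k + 5)*factorial(k + 1). ✓
Telescoping: Σ = s_(10) − s_(1) = -776621260800 − (-4) = -776621260796.

Σ = -776621260796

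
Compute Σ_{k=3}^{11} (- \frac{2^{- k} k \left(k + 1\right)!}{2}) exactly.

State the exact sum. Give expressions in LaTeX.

Compute t_(k+1)/t_k: get (k + 1)*(k + 2)/(2*k).
A = k/2 + 1, B = 1, C = k.
Need (k/2 + 1)·f(k+1) − (1)·f(k) = k.
Bound: deg f ≤ 0.
A polynomial solution: f(k) = 2.
Get s_k = R·t_k = -factorial(k + 1)/2**k with R(k) = B(k−1)f(k)/C(k) = 2/k.
Δs = -k*factorial(k + 1)/(2*2**k), as required.
Sum = s_(12) − s_(3); s_(12) = -6081075/4, s_(3) = -3 ⇒ -6081063/4.

Σ = -6081063/4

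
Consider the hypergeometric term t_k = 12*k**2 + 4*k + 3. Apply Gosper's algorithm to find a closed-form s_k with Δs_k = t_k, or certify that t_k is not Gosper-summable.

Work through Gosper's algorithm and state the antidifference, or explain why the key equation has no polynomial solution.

s_k = k*(4*k**2 - 4*k + 3)

Step 1: r(k) = (12*k**2 + 28*k + 19)/(12*k**2 + 4*k + 3).
Factor: A=1; B=1; C=k**2 + k/3 + 1/4.
Key eq: (1)·f(k+1) = (1)·f(k) + (k**2 + k/3 + 1/4).
d = 3 from the (0,0,2) case.
Solve for f: f(k) = k*(4*k**2 - 4*k + 3)/12 (degree 3 ≤ 3).
Get s_k = R·t_k = k*(4*k**2 - 4*k + 3) with R(k) = B(k−1)f(k)/C(k) = k*(4*k**2 - 4*k + 3)/(12*k**2 + 4*k + 3).
Δs = 12*k**2 + 4*k + 3, as required.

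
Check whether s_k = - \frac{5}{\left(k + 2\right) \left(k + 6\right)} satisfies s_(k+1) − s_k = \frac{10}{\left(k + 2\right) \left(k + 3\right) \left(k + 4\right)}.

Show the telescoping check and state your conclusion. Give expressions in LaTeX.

s_(k+1) = -5/((k + 3)*(k + 7))
s_(k+1) − s_k = 5*(2*k + 9)/(k**4 + 18*k**3 + 113*k**2 + 288*k + 252)
(s_(k+1) − s_k) − t_k = 15*(-3*k - 16)/(k**5 + 22*k**4 + 185*k**3 + 740*k**2 + 1404*k + 1008)

Invalid: residual \frac{15 \left(- 3 k - 16\right)}{k^{5} + 22 k^{4} + 185 k^{3} + 740 k^{2} + 1404 k + 1008} ≠ 0.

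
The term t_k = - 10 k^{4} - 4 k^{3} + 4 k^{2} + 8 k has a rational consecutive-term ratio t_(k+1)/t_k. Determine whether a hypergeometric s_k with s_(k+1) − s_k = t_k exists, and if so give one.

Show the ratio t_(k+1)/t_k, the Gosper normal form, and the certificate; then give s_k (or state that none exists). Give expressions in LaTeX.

r(k) = (5*k**4 + 22*k**3 + 34*k**2 + 18*k + 1)/(k*(5*k**3 + 2*k**2 - 2*k - 4)) after simplifying.
Gosper form: A/B · C(k+1)/C(k) with A=1, B=1, C=k**4 + 2*k**3/5 - 2*k**2/5 - 4*k/5.
Set up (1)·f(k+1) − (1)·f(k) − (k**4 + 2*k**3/5 - 2*k**2/5 - 4*k/5) = 0.
d = 5 from the (0,0,4) case.
Solve for f: f(k) = k*(k - 1)*(2*k**3 - 2*k**2 - 2*k - 3)/10 (degree 5 ≤ 5).
Certificate R = B(k−1)f/C = (k - 1)*(2*k**3 - 2*k**2 - 2*k - 3)/(2*(5*k**3 + 2*k**2 - 2*k - 4)) gives s_k = k*(-2*k**4 + 4*k**3 + k - 3).
Check: Δs_k = 2*k*(-5*k**3 - 2*k**2 + 2*k + 4). ✓

s_k = k \left(- 2 k^{4} + 4 k^{3} + k - 3\right)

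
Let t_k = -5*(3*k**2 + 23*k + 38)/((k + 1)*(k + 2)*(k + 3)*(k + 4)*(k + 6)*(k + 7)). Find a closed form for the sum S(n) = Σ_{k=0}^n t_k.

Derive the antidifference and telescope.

The ratio is (k + 1)*(k + 6)*(23*k + 3*(k + 1)**2 + 61)/((k + 5)*(k + 8)*(3*k**2 + 23*k + 38)).
So A=k + 1 and B=k + 8, with C=k**3 + 38*k**2/3 + 51*k + 190/3.
Set up (k + 1)·f(k+1) − (k + 7)·f(k) − (k**3 + 38*k**2/3 + 51*k + 190/3) = 0.
d = 6 from the (1,1,3) case.
Solve for f: f(k) = k*(k + 2)*(k + 4)*(k + 5)*(k**2 + 10*k + 27)/54 (degree 6 ≤ 6).
So s_k = (B(k−1)f/C)·t_k = (k*(k + 2)*(k + 4)*(k + 7)*(k**2 + 10*k + 27)/(18*(3*k**2 + 23*k + 38)))·t_k = 5*k*(-k**2 - 10*k - 27)/(18*(k**3 + 10*k**2 + 27*k + 18)).
Verify: 5*(-3*k**2 - 23*k - 38)/(k**6 + 23*k**5 + 207*k**4 + 925*k**3 + 2144*k**2 + 2412*k + 1008) matches t_k.
Σ_(k=0)^n t_k = s_(n+1) − s_(0) = (5*(-n**3 - 13*n**2 - 50*n - 38)/(18*(n**3 + 13*n**2 + 50*n + 56))) − (0), i.e. 5*(-n**3 - 13*n**2 - 50*n - 38)/(18*(n**3 + 13*n**2 + 50*n + 56)).

S(n) = 5*(-n**3 - 13*n**2 - 50*n - 38)/(18*(n**3 + 13*n**2 + 50*n + 56))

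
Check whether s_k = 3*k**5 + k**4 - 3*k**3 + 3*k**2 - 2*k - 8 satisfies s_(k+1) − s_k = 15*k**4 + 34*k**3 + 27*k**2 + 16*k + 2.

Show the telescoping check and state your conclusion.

Valid: the claim telescopes to t_k.

s_(k+1) = 3*k**5 + 16*k**4 + 31*k**3 + 30*k**2 + 14*k - 6
s_(k+1) − s_k = 15*k**4 + 34*k**3 + 27*k**2 + 16*k + 2
(s_(k+1) − s_k) − t_k = 0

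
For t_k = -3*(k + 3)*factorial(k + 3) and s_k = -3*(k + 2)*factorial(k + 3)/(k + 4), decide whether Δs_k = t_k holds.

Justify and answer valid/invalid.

Invalid: residual 6*(k**2 + 7*k + 11)*factorial(k + 3)/((k + 4)*(k + 5)) ≠ 0.

s_(k+1) = -3*(k + 3)*factorial(k + 4)/(k + 5)
s_(k+1) − s_k = -3*(k**3 + 10*k**2 + 33*k + 38)*factorial(k + 3)/((k + 4)*(k + 5))
(s_(k+1) − s_k) − t_k = 6*(k**2 + 7*k + 11)*factorial(k + 3)/((k + 4)*(k + 5))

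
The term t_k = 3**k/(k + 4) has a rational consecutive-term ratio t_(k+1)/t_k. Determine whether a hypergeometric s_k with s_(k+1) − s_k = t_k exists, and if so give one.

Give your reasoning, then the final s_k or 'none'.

not Gosper-summable; s_k does not exist

Step 1: r(k) = 3*(k + 4)/(k + 5).
Normal form (A,B,C) = (3*k + 12, k + 5, 1).
Solve (3*k + 12)·f(k+1) − (k + 4)·f(k) = 1.
Degrees (1,1,0) ⇒ d ≤ -1.
Negative degree bound (-1): no f exists, t_k not Gosper-summable.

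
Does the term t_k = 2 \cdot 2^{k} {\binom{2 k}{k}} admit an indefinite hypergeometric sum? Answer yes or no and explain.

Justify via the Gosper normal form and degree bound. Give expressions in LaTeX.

No — negative degree bound, so no certificate f.

Compute t_(k+1)/t_k: get 4*(2*k + 1)/(k + 1).
Take A(k)=8*k + 4, B(k)=k + 1, C(k)=1.
Need (8*k + 4)·f(k+1) − (k)·f(k) = 1.
deg f ≤ -1 (via 1,1,0).
deg f ≤ -1 is impossible — no certificate.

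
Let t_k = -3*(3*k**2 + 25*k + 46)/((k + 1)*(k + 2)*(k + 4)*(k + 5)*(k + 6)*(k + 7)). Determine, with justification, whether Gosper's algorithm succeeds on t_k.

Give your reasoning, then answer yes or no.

Yes. s_k = k*(-k**2 - 11*k - 34)/(8*(k**3 + 11*k**2 + 34*k + 24)).

The ratio is (k + 1)*(k + 4)*(25*k + 3*(k + 1)**2 + 71)/((k + 3)*(k + 8)*(3*k**2 + 25*k + 46)).
Gosper form: A/B · C(k+1)/C(k) with A=k + 1, B=k + 8, C=k**3 + 34*k**2/3 + 121*k/3 + 46.
Need (k + 1)·f(k+1) − (k + 7)·f(k) = k**3 + 34*k**2/3 + 121*k/3 + 46.
From deg A=1, deg B=1, deg C=3: d=6.
Solve for f: f(k) = k*(k + 2)*(k + 3)*(k + 5)*(k**2 + 11*k + 34)/72 (degree 6 ≤ 6).
Certificate R = B(k−1)f/C = k*(k + 2)*(k + 5)*(k + 7)*(k**2 + 11*k + 34)/(24*(3*k**2 + 25*k + 46)) gives s_k = k*(-k**2 - 11*k - 34)/(8*(k**3 + 11*k**2 + 34*k + 24)).
Verify: 3*(-3*k**2 - 25*k - 46)/(k**6 + 25*k**5 + 247*k**4 + 1219*k**3 + 3112*k**2 + 3796*k + 1680) matches t_k.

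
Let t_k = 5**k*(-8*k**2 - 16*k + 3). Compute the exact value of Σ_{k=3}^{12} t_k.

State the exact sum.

The ratio is 5*(8*k**2 + 32*k + 21)/(8*k**2 + 16*k - 3).
A = 5, B = 1, C = k**2 + 2*k - 3/8.
Key eq: (5)·f(k+1) = (1)·f(k) + (k**2 + 2*k - 3/8).
deg f ≤ 2 (via 0,0,2).
Solving with deg f ≤ 2: f(k) = (2*k**2 - k - 2)/8.
So s_k = (B(k−1)f/C)·t_k = ((2*k**2 - k - 2)/(8*k**2 + 16*k - 3))·t_k = 5**k*(-2*k**2 + k + 2).
Δs = 5**k*(-8*k**2 - 16*k + 3), as required.
Telescoping: Σ = s_(13) − s_(3) = -394287109375 − (-1625) = -394287107750.

Σ = -394287107750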